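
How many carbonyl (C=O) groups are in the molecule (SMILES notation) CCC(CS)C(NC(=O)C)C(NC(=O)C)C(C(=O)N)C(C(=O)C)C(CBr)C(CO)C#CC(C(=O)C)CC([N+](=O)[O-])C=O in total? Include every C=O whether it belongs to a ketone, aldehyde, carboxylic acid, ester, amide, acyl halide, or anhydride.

CH(NHCOCH3): amide, 1 C=O (running total 1).
CH(NHCOCH3): amide, 1 C=O (running total 2).
CH(CONH2): amide, 1 C=O (running total 3).
CH(COCH3): ketone, 1 C=O (running total 4).
CH(COCH3): ketone, 1 C=O (running total 5).
CHO: aldehyde, 1 C=O (running total 6).

6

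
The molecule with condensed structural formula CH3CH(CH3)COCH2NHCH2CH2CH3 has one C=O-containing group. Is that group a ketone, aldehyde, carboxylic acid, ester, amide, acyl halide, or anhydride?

The carbonyl is in the CO segment: –C(=O)– with carbon on both sides → ketone.

ketone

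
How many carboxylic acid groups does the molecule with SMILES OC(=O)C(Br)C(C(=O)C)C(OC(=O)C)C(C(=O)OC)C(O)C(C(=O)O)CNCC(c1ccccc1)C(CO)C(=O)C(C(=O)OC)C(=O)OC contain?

2

Working along the chain:
  HOOC: –COOH: carbonyl C bonded to –OH and C → carboxylic acid (the –OH is not a separate alcohol).
  CH(Br): halogen on an sp³ carbon → alkyl halide.
  CH(COCH3): pendant –COCH3: carbonyl C bonded to two carbons → ketone.
  CH(OCOCH3): pendant –OC(=O)CH3: an acyloxy group → ester.
  CH(COOCH3): pendant –COOCH3: carbonyl C bonded to C and –OCH3 → ester.
  CH(OH): –OH on an sp³ carbon → alcohol (secondary).
  CH(COOH): pendant –COOH: carbonyl C bonded to C and –OH → carboxylic acid.
  CH2NHCH2: C–N–C with sp³ carbons and no adjacent C=O → amine (secondary).
  CH(C6H5): pendant –C6H5: benzene ring → arene.
  CH(CH2OH): pendant –CH2OH on an sp³ backbone C → alcohol.
  CO: –C(=O)– with carbon on both sides → ketone.
  CH(COOCH3): pendant –COOCH3: carbonyl C bonded to C and –OCH3 → ester.
  COOCH3: –C(=O)OCH3: carbonyl C bonded to C and to –OCH3 → ester (not ketone + ether).
Carboxylic acid appears at: HOOC, CH(COOH) → 2.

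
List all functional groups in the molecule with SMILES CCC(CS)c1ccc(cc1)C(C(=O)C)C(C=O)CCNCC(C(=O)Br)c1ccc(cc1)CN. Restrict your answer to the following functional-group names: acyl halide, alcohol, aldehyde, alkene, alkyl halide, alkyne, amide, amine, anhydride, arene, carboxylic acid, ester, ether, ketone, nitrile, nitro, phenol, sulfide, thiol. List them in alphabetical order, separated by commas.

acyl halide, aldehyde, amine, arene, ketone, thiol

pendant –CH2SH → thiol.
para-disubstituted benzene ring → arene.
pendant –COCH3: carbonyl C bonded to two carbons → ketone.
pendant –CHO: carbonyl C bonded to C and H → aldehyde.
C–N–C with sp³ carbons and no adjacent C=O → amine (secondary).
pendant –C(=O)X: carbonyl C bonded to C and halogen → acyl halide.
para-disubstituted benzene ring → arene.
–NH2 on an sp³ carbon with no adjacent C=O → amine.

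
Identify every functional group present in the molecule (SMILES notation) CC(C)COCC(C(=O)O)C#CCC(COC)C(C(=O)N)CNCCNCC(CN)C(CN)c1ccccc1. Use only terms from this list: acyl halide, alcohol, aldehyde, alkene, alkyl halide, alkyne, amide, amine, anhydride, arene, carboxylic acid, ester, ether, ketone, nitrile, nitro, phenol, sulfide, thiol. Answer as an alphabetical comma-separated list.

Reading the structure from left to right:
  CH2OCH2: C–O–C with sp³ carbons on both sides and no adjacent C=O → ether.
  CH(COOH): pendant –COOH: carbonyl C bonded to C and –OH → carboxylic acid.
  C≡C: C≡C triple bond → alkyne.
  CH(CH2OCH3): pendant –CH2OCH3: C–O–C linkage → ether.
  CH(CONH2): pendant –CONH2: carbonyl C bonded to C and N → amide.
  CH2NHCH2: C–N–C with sp³ carbons and no adjacent C=O → amine (secondary).
  CH2NHCH2: C–N–C with sp³ carbons and no adjacent C=O → amine (secondary).
  CH(CH2NH2): pendant –CH2NH2: N on sp³ C, no adjacent C=O → amine.
  CH(CH2NH2): pendant –CH2NH2: N on sp³ C, no adjacent C=O → amine.
  C6H5: –C6H5 phenyl ring → arene.

alkyne, amide, amine, arene, carboxylic acid, ether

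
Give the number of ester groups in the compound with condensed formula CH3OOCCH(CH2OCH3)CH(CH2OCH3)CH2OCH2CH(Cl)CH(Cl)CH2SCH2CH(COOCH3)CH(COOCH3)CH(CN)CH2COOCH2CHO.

4

CH3O–C(=O)–: carbonyl C bonded to C and to –OCH3 → ester (not ketone + ether).
pendant –CH2OCH3: C–O–C linkage → ether.
pendant –CH2OCH3: C–O–C linkage → ether.
C–O–C with sp³ carbons on both sides and no adjacent C=O → ether.
halogen on an sp³ carbon → alkyl halide.
halogen on an sp³ carbon → alkyl halide.
C–S–C linkage → sulfide (thioether).
pendant –COOCH3: carbonyl C bonded to C and –OCH3 → ester.
pendant –COOCH3: carbonyl C bonded to C and –OCH3 → ester.
pendant –C≡N: nitrile.
–C(=O)–O–C with C on the carbonyl side → ester.
terminal –CHO: carbonyl C bonded to H and C → aldehyde.
Ester appears at: CH3OOC, CH(COOCH3), CH(COOCH3), CH2COOCH2 → 4.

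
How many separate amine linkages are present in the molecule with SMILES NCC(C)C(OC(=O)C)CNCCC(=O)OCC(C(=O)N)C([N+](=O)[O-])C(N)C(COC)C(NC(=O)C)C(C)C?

3

Working along the chain:
  H2NCH2: –NH2 on an sp³ carbon with no adjacent C=O → amine.
  CH(OCOCH3): pendant –OC(=O)CH3: an acyloxy group → ester.
  CH2NHCH2: C–N–C with sp³ carbons and no adjacent C=O → amine (secondary).
  CH2COOCH2: –C(=O)–O–C with C on the carbonyl side → ester.
  CH(CONH2): pendant –CONH2: carbonyl C bonded to C and N → amide.
  CH(NO2): –NO2 on an sp³ carbon → nitro (the N=O is not a carbonyl).
  CH(NH2): –NH2 on an sp³ carbon with no adjacent C=O → amine.
  CH(CH2OCH3): pendant –CH2OCH3: C–O–C linkage → ether.
  CH(NHCOCH3): pendant –NHC(=O)CH3: N bonded to a carbonyl → amide (not amine).
Amine appears at: H2NCH2, CH2NHCH2, CH(NH2) → 3.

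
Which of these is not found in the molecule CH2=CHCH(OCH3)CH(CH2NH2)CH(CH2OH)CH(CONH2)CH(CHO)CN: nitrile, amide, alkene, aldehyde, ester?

nitrile: present (CN — –C≡N: carbon triple-bonded to nitrogen → nitrile).
aldehyde: present (CH(CHO) — pendant –CHO: carbonyl C bonded to C and H → aldehyde).
alkene: present (CH2=CH — C=C double bond → alkene).
amide: present (CH(CONH2) — pendant –CONH2: carbonyl C bonded to C and N → amide).
ester: no segment matches this pattern.

ester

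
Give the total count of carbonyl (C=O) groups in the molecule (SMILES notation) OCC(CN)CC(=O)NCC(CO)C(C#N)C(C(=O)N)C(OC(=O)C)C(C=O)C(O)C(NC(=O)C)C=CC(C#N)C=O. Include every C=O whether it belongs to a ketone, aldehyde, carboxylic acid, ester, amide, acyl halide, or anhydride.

6

CH2CONHCH2: amide, 1 C=O (running total 1).
CH(CONH2): amide, 1 C=O (running total 2).
CH(OCOCH3): ester, 1 C=O (running total 3).
CH(CHO): aldehyde, 1 C=O (running total 4).
CH(NHCOCH3): amide, 1 C=O (running total 5).
CHO: aldehyde, 1 C=O (running total 6).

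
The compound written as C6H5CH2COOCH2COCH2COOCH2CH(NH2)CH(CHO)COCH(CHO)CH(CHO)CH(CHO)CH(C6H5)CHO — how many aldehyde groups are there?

Reading the structure from left to right:
  C6H5: C6H5– phenyl ring → arene.
  CH2COOCH2: –C(=O)–O–C with C on the carbonyl side → ester.
  CO: –C(=O)– with carbon on both sides → ketone.
  CH2COOCH2: –C(=O)–O–C with C on the carbonyl side → ester.
  CH(NH2): –NH2 on an sp³ carbon with no adjacent C=O → amine.
  CH(CHO): pendant –CHO: carbonyl C bonded to C and H → aldehyde.
  CO: –C(=O)– with carbon on both sides → ketone.
  CH(CHO): pendant –CHO: carbonyl C bonded to C and H → aldehyde.
  CH(CHO): pendant –CHO: carbonyl C bonded to C and H → aldehyde.
  CH(CHO): pendant –CHO: carbonyl C bonded to C and H → aldehyde.
  CH(C6H5): pendant –C6H5: benzene ring → arene.
  CHO: terminal –CHO: carbonyl C bonded to H and C → aldehyde.
Aldehyde appears at: CH(CHO), CH(CHO), CH(CHO), CH(CHO), CHO → 5.

5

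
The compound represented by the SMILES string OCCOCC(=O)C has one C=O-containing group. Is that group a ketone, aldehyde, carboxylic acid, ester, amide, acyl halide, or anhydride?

The carbonyl is in the CO segment: –C(=O)– with carbon on both sides → ketone.

ketone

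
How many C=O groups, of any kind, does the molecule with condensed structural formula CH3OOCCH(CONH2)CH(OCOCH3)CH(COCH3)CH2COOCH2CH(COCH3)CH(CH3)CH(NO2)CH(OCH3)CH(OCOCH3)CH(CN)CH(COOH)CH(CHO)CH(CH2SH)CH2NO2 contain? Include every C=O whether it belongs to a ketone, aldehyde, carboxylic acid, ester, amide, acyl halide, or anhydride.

CH3OOC: ester, 1 C=O (running total 1).
CH(CONH2): amide, 1 C=O (running total 2).
CH(OCOCH3): ester, 1 C=O (running total 3).
CH(COCH3): ketone, 1 C=O (running total 4).
CH2COOCH2: ester, 1 C=O (running total 5).
CH(COCH3): ketone, 1 C=O (running total 6).
CH(OCOCH3): ester, 1 C=O (running total 7).
CH(COOH): carboxylic acid, 1 C=O (running total 8).
CH(CHO): aldehyde, 1 C=O (running total 9).

9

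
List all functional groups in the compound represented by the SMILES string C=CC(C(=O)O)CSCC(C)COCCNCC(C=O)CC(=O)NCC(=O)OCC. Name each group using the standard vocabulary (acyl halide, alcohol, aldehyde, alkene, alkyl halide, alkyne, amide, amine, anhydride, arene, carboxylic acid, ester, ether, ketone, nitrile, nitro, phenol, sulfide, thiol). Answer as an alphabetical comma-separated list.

Working along the chain:
  CH2=CH: C=C double bond → alkene.
  CH(COOH): pendant –COOH: carbonyl C bonded to C and –OH → carboxylic acid.
  CH2SCH2: C–S–C linkage → sulfide (thioether).
  CH2OCH2: C–O–C with sp³ carbons on both sides and no adjacent C=O → ether.
  CH2NHCH2: C–N–C with sp³ carbons and no adjacent C=O → amine (secondary).
  CH(CHO): pendant –CHO: carbonyl C bonded to C and H → aldehyde.
  CH2CONHCH2: –C(=O)–N– linkage → amide (the N is not an amine).
  COOCH2CH3: –C(=O)OCH2CH3: carbonyl C bonded to C and to –OEt → ester.

aldehyde, alkene, amide, amine, carboxylic acid, ester, ether, sulfide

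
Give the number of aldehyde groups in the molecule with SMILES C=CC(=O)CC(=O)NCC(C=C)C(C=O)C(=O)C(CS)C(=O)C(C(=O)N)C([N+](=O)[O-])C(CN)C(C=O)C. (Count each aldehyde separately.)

2

Reading the structure from left to right:
  CH2=CH: C=C double bond → alkene.
  CO: –C(=O)– with carbon on both sides → ketone.
  CH2CONHCH2: –C(=O)–N– linkage → amide (the N is not an amine).
  CH(CH=CH2): pendant –CH=CH2: C=C double bond → alkene.
  CH(CHO): pendant –CHO: carbonyl C bonded to C and H → aldehyde.
  CO: –C(=O)– with carbon on both sides → ketone.
  CH(CH2SH): pendant –CH2SH → thiol.
  CO: –C(=O)– with carbon on both sides → ketone.
  CH(CONH2): pendant –CONH2: carbonyl C bonded to C and N → amide.
  CH(NO2): –NO2 on an sp³ carbon → nitro (the N=O is not a carbonyl).
  CH(CH2NH2): pendant –CH2NH2: N on sp³ C, no adjacent C=O → amine.
  CH(CHO): pendant –CHO: carbonyl C bonded to C and H → aldehyde.
Aldehyde appears at: CH(CHO), CH(CHO) → 2.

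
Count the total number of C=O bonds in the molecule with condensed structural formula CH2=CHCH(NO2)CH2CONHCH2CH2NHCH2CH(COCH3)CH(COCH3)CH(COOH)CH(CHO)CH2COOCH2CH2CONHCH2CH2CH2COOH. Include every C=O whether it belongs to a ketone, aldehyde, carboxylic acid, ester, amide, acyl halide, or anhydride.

8

CH2CONHCH2: amide, 1 C=O (running total 1).
CH(COCH3): ketone, 1 C=O (running total 2).
CH(COCH3): ketone, 1 C=O (running total 3).
CH(COOH): carboxylic acid, 1 C=O (running total 4).
CH(CHO): aldehyde, 1 C=O (running total 5).
CH2COOCH2: ester, 1 C=O (running total 6).
CH2CONHCH2: amide, 1 C=O (running total 7).
COOH: carboxylic acid, 1 C=O (running total 8).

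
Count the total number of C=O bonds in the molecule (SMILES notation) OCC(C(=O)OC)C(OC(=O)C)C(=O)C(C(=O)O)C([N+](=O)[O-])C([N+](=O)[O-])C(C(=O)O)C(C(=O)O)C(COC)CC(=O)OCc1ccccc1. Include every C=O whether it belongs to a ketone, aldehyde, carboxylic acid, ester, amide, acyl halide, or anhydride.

7

CH(COOCH3): ester, 1 C=O (running total 1).
CH(OCOCH3): ester, 1 C=O (running total 2).
CO: ketone, 1 C=O (running total 3).
CH(COOH): carboxylic acid, 1 C=O (running total 4).
CH(COOH): carboxylic acid, 1 C=O (running total 5).
CH(COOH): carboxylic acid, 1 C=O (running total 6).
CH2COOCH2: ester, 1 C=O (running total 7).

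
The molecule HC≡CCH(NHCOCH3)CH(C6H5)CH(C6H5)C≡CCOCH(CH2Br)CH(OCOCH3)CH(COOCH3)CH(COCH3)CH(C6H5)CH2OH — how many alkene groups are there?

C≡C triple bond → alkyne.
pendant –NHC(=O)CH3: N bonded to a carbonyl → amide (not amine).
pendant –C6H5: benzene ring → arene.
pendant –C6H5: benzene ring → arene.
C≡C triple bond → alkyne.
–C(=O)– with carbon on both sides → ketone.
pendant –CH2X: halogen on sp³ carbon → alkyl halide.
pendant –OC(=O)CH3: an acyloxy group → ester.
pendant –COOCH3: carbonyl C bonded to C and –OCH3 → ester.
pendant –COCH3: carbonyl C bonded to two carbons → ketone.
pendant –C6H5: benzene ring → arene.
–OH on an sp³ carbon → alcohol.
No segment is a alkene: HC≡C is alkyne, not alkene; CH(C6H5) is arene, not alkene; CH(C6H5) is arene, not alkene. → 0.

0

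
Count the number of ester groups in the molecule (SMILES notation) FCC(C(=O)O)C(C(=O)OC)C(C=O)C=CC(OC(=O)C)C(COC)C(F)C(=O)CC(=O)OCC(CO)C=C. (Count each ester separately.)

3

Taking each segment in turn:
  FCH2: halogen on an sp³ carbon → alkyl halide.
  CH(COOH): pendant –COOH: carbonyl C bonded to C and –OH → carboxylic acid.
  CH(COOCH3): pendant –COOCH3: carbonyl C bonded to C and –OCH3 → ester.
  CH(CHO): pendant –CHO: carbonyl C bonded to C and H → aldehyde.
  CH=CH: C=C double bond → alkene.
  CH(OCOCH3): pendant –OC(=O)CH3: an acyloxy group → ester.
  CH(CH2OCH3): pendant –CH2OCH3: C–O–C linkage → ether.
  CH(F): halogen on an sp³ carbon → alkyl halide.
  CO: –C(=O)– with carbon on both sides → ketone.
  CH2COOCH2: –C(=O)–O–C with C on the carbonyl side → ester.
  CH(CH2OH): pendant –CH2OH on an sp³ backbone C → alcohol.
  CH=CH2: C=C double bond → alkene.
Ester appears at: CH(COOCH3), CH(OCOCH3), CH2COOCH2 → 3.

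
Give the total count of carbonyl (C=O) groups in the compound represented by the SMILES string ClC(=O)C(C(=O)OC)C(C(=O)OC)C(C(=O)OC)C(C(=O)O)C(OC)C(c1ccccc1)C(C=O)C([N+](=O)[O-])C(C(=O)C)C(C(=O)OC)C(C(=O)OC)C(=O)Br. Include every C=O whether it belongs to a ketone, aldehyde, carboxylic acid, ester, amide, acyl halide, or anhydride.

ClCO: acyl halide, 1 C=O (running total 1).
CH(COOCH3): ester, 1 C=O (running total 2).
CH(COOCH3): ester, 1 C=O (running total 3).
CH(COOCH3): ester, 1 C=O (running total 4).
CH(COOH): carboxylic acid, 1 C=O (running total 5).
CH(CHO): aldehyde, 1 C=O (running total 6).
CH(COCH3): ketone, 1 C=O (running total 7).
CH(COOCH3): ester, 1 C=O (running total 8).
CH(COOCH3): ester, 1 C=O (running total 9).
COBr: acyl halide, 1 C=O (running total 10).

10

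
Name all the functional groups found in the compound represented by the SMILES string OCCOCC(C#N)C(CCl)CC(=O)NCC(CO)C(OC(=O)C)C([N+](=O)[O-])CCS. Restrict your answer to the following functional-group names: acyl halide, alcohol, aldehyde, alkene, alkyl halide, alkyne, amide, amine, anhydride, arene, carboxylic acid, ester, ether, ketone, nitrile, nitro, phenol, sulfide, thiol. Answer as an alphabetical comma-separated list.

Working along the chain:
  HOCH2: HO– on an sp³ carbon → alcohol.
  CH2OCH2: C–O–C with sp³ carbons on both sides and no adjacent C=O → ether.
  CH(CN): pendant –C≡N: nitrile.
  CH(CH2Cl): pendant –CH2X: halogen on sp³ carbon → alkyl halide.
  CH2CONHCH2: –C(=O)–N– linkage → amide (the N is not an amine).
  CH(CH2OH): pendant –CH2OH on an sp³ backbone C → alcohol.
  CH(OCOCH3): pendant –OC(=O)CH3: an acyloxy group → ester.
  CH(NO2): –NO2 on an sp³ carbon → nitro (the N=O is not a carbonyl).
  CH2SH: –SH on an sp³ carbon → thiol.

alcohol, alkyl halide, amide, ester, ether, nitrile, nitro, thiol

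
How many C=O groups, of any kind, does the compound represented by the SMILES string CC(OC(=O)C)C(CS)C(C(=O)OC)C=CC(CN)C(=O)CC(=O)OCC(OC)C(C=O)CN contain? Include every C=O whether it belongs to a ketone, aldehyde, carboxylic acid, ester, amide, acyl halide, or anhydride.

5

CH(OCOCH3): ester, 1 C=O (running total 1).
CH(COOCH3): ester, 1 C=O (running total 2).
CO: ketone, 1 C=O (running total 3).
CH2COOCH2: ester, 1 C=O (running total 4).
CH(CHO): aldehyde, 1 C=O (running total 5).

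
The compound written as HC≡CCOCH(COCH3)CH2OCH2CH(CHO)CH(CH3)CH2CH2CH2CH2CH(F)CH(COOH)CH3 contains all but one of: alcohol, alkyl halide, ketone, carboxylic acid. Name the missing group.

alcohol

ketone: present (CO — –C(=O)– with carbon on both sides → ketone).
alkyl halide: present (CH(F) — halogen on an sp³ carbon → alkyl halide).
carboxylic acid: present (CH(COOH) — pendant –COOH: carbonyl C bonded to C and –OH → carboxylic acid).
alcohol: absent. In CH(COOH), the –OH sits on a carbonyl carbon, making it part of a carboxylic acid, not an alcohol.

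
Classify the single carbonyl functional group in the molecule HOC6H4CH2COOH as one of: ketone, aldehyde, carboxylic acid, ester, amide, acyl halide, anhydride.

carboxylic acid

The carbonyl is in the COOH segment: –COOH: carbonyl C bonded to –OH and C → carboxylic acid (the –OH is not a separate alcohol).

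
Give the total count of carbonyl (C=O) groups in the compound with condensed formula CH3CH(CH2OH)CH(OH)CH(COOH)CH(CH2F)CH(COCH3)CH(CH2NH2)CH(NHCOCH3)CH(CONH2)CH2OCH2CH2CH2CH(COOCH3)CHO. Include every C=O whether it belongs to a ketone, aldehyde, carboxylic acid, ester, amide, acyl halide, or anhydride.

CH(COOH): carboxylic acid, 1 C=O (running total 1).
CH(COCH3): ketone, 1 C=O (running total 2).
CH(NHCOCH3): amide, 1 C=O (running total 3).
CH(CONH2): amide, 1 C=O (running total 4).
CH(COOCH3): ester, 1 C=O (running total 5).
CHO: aldehyde, 1 C=O (running total 6).

6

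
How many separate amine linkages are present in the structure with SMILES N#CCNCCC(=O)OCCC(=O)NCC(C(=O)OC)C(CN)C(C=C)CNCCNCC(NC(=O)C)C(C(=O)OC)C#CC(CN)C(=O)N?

N≡C–: carbon triple-bonded to nitrogen → nitrile.
C–N–C with sp³ carbons and no adjacent C=O → amine (secondary).
–C(=O)–O–C with C on the carbonyl side → ester.
–C(=O)–N– linkage → amide (the N is not an amine).
pendant –COOCH3: carbonyl C bonded to C and –OCH3 → ester.
pendant –CH2NH2: N on sp³ C, no adjacent C=O → amine.
pendant –CH=CH2: C=C double bond → alkene.
C–N–C with sp³ carbons and no adjacent C=O → amine (secondary).
C–N–C with sp³ carbons and no adjacent C=O → amine (secondary).
pendant –NHC(=O)CH3: N bonded to a carbonyl → amide (not amine).
pendant –COOCH3: carbonyl C bonded to C and –OCH3 → ester.
C≡C triple bond → alkyne.
pendant –CH2NH2: N on sp³ C, no adjacent C=O → amine.
–C(=O)NH2: carbonyl C bonded to C and to N → amide (the N is not a separate amine).
Amine appears at: CH2NHCH2, CH(CH2NH2), CH2NHCH2, CH2NHCH2, CH(CH2NH2) → 5.

5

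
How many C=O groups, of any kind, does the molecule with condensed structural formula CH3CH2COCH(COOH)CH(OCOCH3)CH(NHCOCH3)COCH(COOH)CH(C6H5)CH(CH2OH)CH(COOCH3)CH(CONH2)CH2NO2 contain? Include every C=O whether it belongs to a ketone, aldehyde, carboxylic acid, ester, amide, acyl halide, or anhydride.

8

CO: ketone, 1 C=O (running total 1).
CH(COOH): carboxylic acid, 1 C=O (running total 2).
CH(OCOCH3): ester, 1 C=O (running total 3).
CH(NHCOCH3): amide, 1 C=O (running total 4).
CO: ketone, 1 C=O (running total 5).
CH(COOH): carboxylic acid, 1 C=O (running total 6).
CH(COOCH3): ester, 1 C=O (running total 7).
CH(CONH2): amide, 1 C=O (running total 8).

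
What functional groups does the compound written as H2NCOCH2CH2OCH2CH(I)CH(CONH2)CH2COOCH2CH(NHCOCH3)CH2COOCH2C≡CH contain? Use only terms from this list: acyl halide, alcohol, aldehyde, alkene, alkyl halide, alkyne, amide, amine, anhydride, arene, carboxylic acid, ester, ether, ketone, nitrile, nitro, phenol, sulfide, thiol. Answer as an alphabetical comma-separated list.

alkyl halide, alkyne, amide, ester, ether

Reading the structure from left to right:
  H2NCO: –C(=O)NH2: carbonyl C bonded to C and to N → amide (the N is not a separate amine).
  CH2OCH2: C–O–C with sp³ carbons on both sides and no adjacent C=O → ether.
  CH(I): halogen on an sp³ carbon → alkyl halide.
  CH(CONH2): pendant –CONH2: carbonyl C bonded to C and N → amide.
  CH2COOCH2: –C(=O)–O–C with C on the carbonyl side → ester.
  CH(NHCOCH3): pendant –NHC(=O)CH3: N bonded to a carbonyl → amide (not amine).
  CH2COOCH2: –C(=O)–O–C with C on the carbonyl side → ester.
  C≡CH: C≡C triple bond → alkyne.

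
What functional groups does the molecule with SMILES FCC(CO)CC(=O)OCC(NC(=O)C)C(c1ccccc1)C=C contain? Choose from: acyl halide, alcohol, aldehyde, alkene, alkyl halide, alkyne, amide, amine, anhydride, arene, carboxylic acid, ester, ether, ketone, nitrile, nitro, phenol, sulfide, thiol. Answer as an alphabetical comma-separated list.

Working along the chain:
  FCH2: halogen on an sp³ carbon → alkyl halide.
  CH(CH2OH): pendant –CH2OH on an sp³ backbone C → alcohol.
  CH2COOCH2: –C(=O)–O–C with C on the carbonyl side → ester.
  CH(NHCOCH3): pendant –NHC(=O)CH3: N bonded to a carbonyl → amide (not amine).
  CH(C6H5): pendant –C6H5: benzene ring → arene.
  CH=CH2: C=C double bond → alkene.

alcohol, alkene, alkyl halide, amide, arene, ester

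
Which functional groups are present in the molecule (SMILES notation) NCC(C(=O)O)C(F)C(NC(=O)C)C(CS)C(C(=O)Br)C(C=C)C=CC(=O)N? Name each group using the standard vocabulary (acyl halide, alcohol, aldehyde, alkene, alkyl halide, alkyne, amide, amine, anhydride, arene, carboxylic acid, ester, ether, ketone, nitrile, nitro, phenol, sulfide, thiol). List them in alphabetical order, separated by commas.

acyl halide, alkene, alkyl halide, amide, amine, carboxylic acid, thiol

Taking each segment in turn:
  H2NCH2: –NH2 on an sp³ carbon with no adjacent C=O → amine.
  CH(COOH): pendant –COOH: carbonyl C bonded to C and –OH → carboxylic acid.
  CH(F): halogen on an sp³ carbon → alkyl halide.
  CH(NHCOCH3): pendant –NHC(=O)CH3: N bonded to a carbonyl → amide (not amine).
  CH(CH2SH): pendant –CH2SH → thiol.
  CH(COBr): pendant –C(=O)X: carbonyl C bonded to C and halogen → acyl halide.
  CH(CH=CH2): pendant –CH=CH2: C=C double bond → alkene.
  CH=CH: C=C double bond → alkene.
  CONH2: –C(=O)NH2: carbonyl C bonded to C and to N → amide (the N is not a separate amine).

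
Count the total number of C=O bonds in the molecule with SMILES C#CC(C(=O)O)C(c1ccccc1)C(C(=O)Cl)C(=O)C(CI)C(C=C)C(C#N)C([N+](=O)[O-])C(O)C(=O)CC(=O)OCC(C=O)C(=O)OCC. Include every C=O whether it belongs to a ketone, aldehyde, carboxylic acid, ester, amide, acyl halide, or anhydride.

CH(COOH): carboxylic acid, 1 C=O (running total 1).
CH(COCl): acyl halide, 1 C=O (running total 2).
CO: ketone, 1 C=O (running total 3).
CO: ketone, 1 C=O (running total 4).
CH2COOCH2: ester, 1 C=O (running total 5).
CH(CHO): aldehyde, 1 C=O (running total 6).
COOCH2CH3: ester, 1 C=O (running total 7).

7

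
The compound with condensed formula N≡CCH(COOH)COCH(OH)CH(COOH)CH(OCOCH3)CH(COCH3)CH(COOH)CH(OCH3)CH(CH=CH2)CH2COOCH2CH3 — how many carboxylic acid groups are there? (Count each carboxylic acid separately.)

3

N≡C–: carbon triple-bonded to nitrogen → nitrile.
pendant –COOH: carbonyl C bonded to C and –OH → carboxylic acid.
–C(=O)– with carbon on both sides → ketone.
–OH on an sp³ carbon → alcohol (secondary).
pendant –COOH: carbonyl C bonded to C and –OH → carboxylic acid.
pendant –OC(=O)CH3: an acyloxy group → ester.
pendant –COCH3: carbonyl C bonded to two carbons → ketone.
pendant –COOH: carbonyl C bonded to C and –OH → carboxylic acid.
pendant –OCH3: C–O–C with sp³ C, no adjacent C=O → ether.
pendant –CH=CH2: C=C double bond → alkene.
–C(=O)–O–C with C on the carbonyl side → ester.
Carboxylic acid appears at: CH(COOH), CH(COOH), CH(COOH) → 3.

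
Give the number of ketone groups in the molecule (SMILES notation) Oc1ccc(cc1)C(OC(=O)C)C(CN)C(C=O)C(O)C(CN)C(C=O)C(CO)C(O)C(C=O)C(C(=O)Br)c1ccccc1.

Working along the chain:
  HOC6H4: –OH attached directly to an aromatic ring → phenol (not alcohol); the ring itself is an arene.
  CH(OCOCH3): pendant –OC(=O)CH3: an acyloxy group → ester.
  CH(CH2NH2): pendant –CH2NH2: N on sp³ C, no adjacent C=O → amine.
  CH(CHO): pendant –CHO: carbonyl C bonded to C and H → aldehyde.
  CH(OH): –OH on an sp³ carbon → alcohol (secondary).
  CH(CH2NH2): pendant –CH2NH2: N on sp³ C, no adjacent C=O → amine.
  CH(CHO): pendant –CHO: carbonyl C bonded to C and H → aldehyde.
  CH(CH2OH): pendant –CH2OH on an sp³ backbone C → alcohol.
  CH(OH): –OH on an sp³ carbon → alcohol (secondary).
  CH(CHO): pendant –CHO: carbonyl C bonded to C and H → aldehyde.
  CH(COBr): pendant –C(=O)X: carbonyl C bonded to C and halogen → acyl halide.
  C6H5: –C6H5 phenyl ring → arene.
No segment is a ketone: CH(OCOCH3) is ester, not ketone; CH(CHO) is aldehyde, not ketone; CH(CHO) is aldehyde, not ketone. → 0.

0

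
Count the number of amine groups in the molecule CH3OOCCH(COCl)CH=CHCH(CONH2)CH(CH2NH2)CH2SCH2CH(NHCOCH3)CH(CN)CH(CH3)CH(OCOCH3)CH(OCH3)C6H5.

Working along the chain:
  CH3OOC: CH3O–C(=O)–: carbonyl C bonded to C and to –OCH3 → ester (not ketone + ether).
  CH(COCl): pendant –C(=O)X: carbonyl C bonded to C and halogen → acyl halide.
  CH=CH: C=C double bond → alkene.
  CH(CONH2): pendant –CONH2: carbonyl C bonded to C and N → amide.
  CH(CH2NH2): pendant –CH2NH2: N on sp³ C, no adjacent C=O → amine.
  CH2SCH2: C–S–C linkage → sulfide (thioether).
  CH(NHCOCH3): pendant –NHC(=O)CH3: N bonded to a carbonyl → amide (not amine).
  CH(CN): pendant –C≡N: nitrile.
  CH(OCOCH3): pendant –OC(=O)CH3: an acyloxy group → ester.
  CH(OCH3): pendant –OCH3: C–O–C with sp³ C, no adjacent C=O → ether.
  C6H5: –C6H5 phenyl ring → arene.
Amine appears at: CH(CH2NH2) → 1.

1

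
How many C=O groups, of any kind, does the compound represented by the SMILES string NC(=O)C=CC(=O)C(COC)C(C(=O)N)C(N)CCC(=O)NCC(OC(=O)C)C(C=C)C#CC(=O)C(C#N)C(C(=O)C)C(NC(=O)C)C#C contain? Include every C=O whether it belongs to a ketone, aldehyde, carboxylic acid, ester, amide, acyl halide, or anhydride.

8

H2NCO: amide, 1 C=O (running total 1).
CO: ketone, 1 C=O (running total 2).
CH(CONH2): amide, 1 C=O (running total 3).
CH2CONHCH2: amide, 1 C=O (running total 4).
CH(OCOCH3): ester, 1 C=O (running total 5).
CO: ketone, 1 C=O (running total 6).
CH(COCH3): ketone, 1 C=O (running total 7).
CH(NHCOCH3): amide, 1 C=O (running total 8).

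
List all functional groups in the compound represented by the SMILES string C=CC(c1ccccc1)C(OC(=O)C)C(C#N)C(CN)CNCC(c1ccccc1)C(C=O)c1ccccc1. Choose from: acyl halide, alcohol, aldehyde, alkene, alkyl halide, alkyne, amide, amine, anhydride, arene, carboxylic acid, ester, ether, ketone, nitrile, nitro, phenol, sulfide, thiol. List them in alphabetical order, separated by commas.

aldehyde, alkene, amine, arene, ester, nitrile

Taking each segment in turn:
  CH2=CH: C=C double bond → alkene.
  CH(C6H5): pendant –C6H5: benzene ring → arene.
  CH(OCOCH3): pendant –OC(=O)CH3: an acyloxy group → ester.
  CH(CN): pendant –C≡N: nitrile.
  CH(CH2NH2): pendant –CH2NH2: N on sp³ C, no adjacent C=O → amine.
  CH2NHCH2: C–N–C with sp³ carbons and no adjacent C=O → amine (secondary).
  CH(C6H5): pendant –C6H5: benzene ring → arene.
  CH(CHO): pendant –CHO: carbonyl C bonded to C and H → aldehyde.
  C6H5: –C6H5 phenyl ring → arene.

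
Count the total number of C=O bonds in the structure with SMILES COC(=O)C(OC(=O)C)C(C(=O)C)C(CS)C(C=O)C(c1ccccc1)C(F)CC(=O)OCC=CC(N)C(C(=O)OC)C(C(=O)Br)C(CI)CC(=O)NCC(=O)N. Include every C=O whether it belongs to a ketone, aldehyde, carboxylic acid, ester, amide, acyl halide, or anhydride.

9

CH3OOC: ester, 1 C=O (running total 1).
CH(OCOCH3): ester, 1 C=O (running total 2).
CH(COCH3): ketone, 1 C=O (running total 3).
CH(CHO): aldehyde, 1 C=O (running total 4).
CH2COOCH2: ester, 1 C=O (running total 5).
CH(COOCH3): ester, 1 C=O (running total 6).
CH(COBr): acyl halide, 1 C=O (running total 7).
CH2CONHCH2: amide, 1 C=O (running total 8).
CONH2: amide, 1 C=O (running total 9).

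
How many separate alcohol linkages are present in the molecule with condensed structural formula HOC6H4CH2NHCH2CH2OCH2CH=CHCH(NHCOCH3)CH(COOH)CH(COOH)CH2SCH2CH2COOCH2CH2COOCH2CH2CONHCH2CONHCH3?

0

Taking each segment in turn:
  HOC6H4: –OH attached directly to an aromatic ring → phenol (not alcohol); the ring itself is an arene.
  CH2NHCH2: C–N–C with sp³ carbons and no adjacent C=O → amine (secondary).
  CH2OCH2: C–O–C with sp³ carbons on both sides and no adjacent C=O → ether.
  CH=CH: C=C double bond → alkene.
  CH(NHCOCH3): pendant –NHC(=O)CH3: N bonded to a carbonyl → amide (not amine).
  CH(COOH): pendant –COOH: carbonyl C bonded to C and –OH → carboxylic acid.
  CH(COOH): pendant –COOH: carbonyl C bonded to C and –OH → carboxylic acid.
  CH2SCH2: C–S–C linkage → sulfide (thioether).
  CH2COOCH2: –C(=O)–O–C with C on the carbonyl side → ester.
  CH2COOCH2: –C(=O)–O–C with C on the carbonyl side → ester.
  CH2CONHCH2: –C(=O)–N– linkage → amide (the N is not an amine).
  CONHCH3: –C(=O)NHCH3: carbonyl C bonded to C and to N → amide (the N is not an amine).
No segment is a alcohol: HOC6H4 is arene/phenol, not alcohol; CH2OCH2 is ether, not alcohol; CH(COOH) is carboxylic acid, not alcohol. → 0.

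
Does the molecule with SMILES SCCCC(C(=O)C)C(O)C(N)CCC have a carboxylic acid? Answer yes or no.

Reading the structure from left to right:
  HSCH2: –SH on an sp³ carbon → thiol.
  CH(COCH3): pendant –COCH3: carbonyl C bonded to two carbons → ketone.
  CH(OH): –OH on an sp³ carbon → alcohol (secondary).
  CH(NH2): –NH2 on an sp³ carbon with no adjacent C=O → amine.
The groups actually present are: alcohol, amine, ketone, thiol.

no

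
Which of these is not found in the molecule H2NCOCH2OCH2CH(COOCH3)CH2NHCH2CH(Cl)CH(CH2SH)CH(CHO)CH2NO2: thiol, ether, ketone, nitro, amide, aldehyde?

ketone

thiol: present (CH(CH2SH) — pendant –CH2SH → thiol).
amide: present (H2NCO — –C(=O)NH2: carbonyl C bonded to C and to N → amide (the N is not a separate amine)).
ether: present (CH2OCH2 — C–O–C with sp³ carbons on both sides and no adjacent C=O → ether).
aldehyde: present (CH(CHO) — pendant –CHO: carbonyl C bonded to C and H → aldehyde).
nitro: present (CH2NO2 — –NO2 on carbon → nitro group).
ketone: absent. In CH(COOCH3), the C=O is bonded to an –O–C group, which defines an ester, not a ketone. In H2NCO, the C=O is bonded to nitrogen, which defines an amide, not a ketone. In CH(CHO), the carbonyl carbon carries an H, so it is an aldehyde, not a ketone.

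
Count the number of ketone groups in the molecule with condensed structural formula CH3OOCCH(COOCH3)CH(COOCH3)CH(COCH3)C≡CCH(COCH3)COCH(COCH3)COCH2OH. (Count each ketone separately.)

5

Reading the structure from left to right:
  CH3OOC: CH3O–C(=O)–: carbonyl C bonded to C and to –OCH3 → ester (not ketone + ether).
  CH(COOCH3): pendant –COOCH3: carbonyl C bonded to C and –OCH3 → ester.
  CH(COOCH3): pendant –COOCH3: carbonyl C bonded to C and –OCH3 → ester.
  CH(COCH3): pendant –COCH3: carbonyl C bonded to two carbons → ketone.
  C≡C: C≡C triple bond → alkyne.
  CH(COCH3): pendant –COCH3: carbonyl C bonded to two carbons → ketone.
  CO: –C(=O)– with carbon on both sides → ketone.
  CH(COCH3): pendant –COCH3: carbonyl C bonded to two carbons → ketone.
  CO: –C(=O)– with carbon on both sides → ketone.
  CH2OH: –OH on an sp³ carbon → alcohol.
Ketone appears at: CH(COCH3), CH(COCH3), CO, CH(COCH3), CO → 5.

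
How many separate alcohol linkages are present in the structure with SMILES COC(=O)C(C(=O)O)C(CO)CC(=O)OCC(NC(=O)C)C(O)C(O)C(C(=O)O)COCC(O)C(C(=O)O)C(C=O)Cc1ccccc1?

CH3O–C(=O)–: carbonyl C bonded to C and to –OCH3 → ester (not ketone + ether).
pendant –COOH: carbonyl C bonded to C and –OH → carboxylic acid.
pendant –CH2OH on an sp³ backbone C → alcohol.
–C(=O)–O–C with C on the carbonyl side → ester.
pendant –NHC(=O)CH3: N bonded to a carbonyl → amide (not amine).
–OH on an sp³ carbon → alcohol (secondary).
–OH on an sp³ carbon → alcohol (secondary).
pendant –COOH: carbonyl C bonded to C and –OH → carboxylic acid.
C–O–C with sp³ carbons on both sides and no adjacent C=O → ether.
–OH on an sp³ carbon → alcohol (secondary).
pendant –COOH: carbonyl C bonded to C and –OH → carboxylic acid.
pendant –CHO: carbonyl C bonded to C and H → aldehyde.
–C6H5 phenyl ring → arene.
Alcohol appears at: CH(CH2OH), CH(OH), CH(OH), CH(OH) → 4.

4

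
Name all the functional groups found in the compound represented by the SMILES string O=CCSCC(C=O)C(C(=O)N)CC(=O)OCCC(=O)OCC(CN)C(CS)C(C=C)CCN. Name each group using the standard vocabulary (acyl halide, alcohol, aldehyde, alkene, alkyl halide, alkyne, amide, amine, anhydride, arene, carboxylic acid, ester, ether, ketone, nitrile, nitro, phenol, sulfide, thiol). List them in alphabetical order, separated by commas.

terminal –CHO: carbonyl C bonded to H and C → aldehyde.
C–S–C linkage → sulfide (thioether).
pendant –CHO: carbonyl C bonded to C and H → aldehyde.
pendant –CONH2: carbonyl C bonded to C and N → amide.
–C(=O)–O–C with C on the carbonyl side → ester.
–C(=O)–O–C with C on the carbonyl side → ester.
pendant –CH2NH2: N on sp³ C, no adjacent C=O → amine.
pendant –CH2SH → thiol.
pendant –CH=CH2: C=C double bond → alkene.
–NH2 on an sp³ carbon with no adjacent C=O → amine.

aldehyde, alkene, amide, amine, ester, sulfide, thiol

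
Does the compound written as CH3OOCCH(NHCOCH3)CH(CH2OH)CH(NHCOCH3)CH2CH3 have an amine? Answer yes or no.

no

Reading the structure from left to right:
  CH3OOC: CH3O–C(=O)–: carbonyl C bonded to C and to –OCH3 → ester (not ketone + ether).
  CH(NHCOCH3): pendant –NHC(=O)CH3: N bonded to a carbonyl → amide (not amine).
  CH(CH2OH): pendant –CH2OH on an sp³ backbone C → alcohol.
  CH(NHCOCH3): pendant –NHC(=O)CH3: N bonded to a carbonyl → amide (not amine).
In CH(NHCOCH3), the nitrogen is bonded directly to a carbonyl carbon, making it part of an amide, not a free amine.
The groups actually present are: alcohol, amide, ester.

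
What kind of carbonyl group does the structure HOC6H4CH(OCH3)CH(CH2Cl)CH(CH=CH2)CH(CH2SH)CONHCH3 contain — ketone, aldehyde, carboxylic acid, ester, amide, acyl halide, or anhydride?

amide

The carbonyl is in the CONHCH3 segment: –C(=O)NHCH3: carbonyl C bonded to C and to N → amide (the N is not an amine).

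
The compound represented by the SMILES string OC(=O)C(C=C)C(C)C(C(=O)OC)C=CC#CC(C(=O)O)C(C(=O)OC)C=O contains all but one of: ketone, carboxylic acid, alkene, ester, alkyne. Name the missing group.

ketone

alkene: present (CH(CH=CH2) — pendant –CH=CH2: C=C double bond → alkene).
ester: present (CH(COOCH3) — pendant –COOCH3: carbonyl C bonded to C and –OCH3 → ester).
alkyne: present (C≡C — C≡C triple bond → alkyne).
carboxylic acid: present (HOOC — –COOH: carbonyl C bonded to –OH and C → carboxylic acid (the –OH is not a separate alcohol)).
ketone: absent. In CH(COOCH3), the C=O is bonded to an –O–C group, which defines an ester, not a ketone. In each of HOOC and CH(COOH), the C=O bears an –OH, making it a carboxylic acid rather than a ketone. In CHO, the carbonyl carbon carries an H, so it is an aldehyde, not a ketone.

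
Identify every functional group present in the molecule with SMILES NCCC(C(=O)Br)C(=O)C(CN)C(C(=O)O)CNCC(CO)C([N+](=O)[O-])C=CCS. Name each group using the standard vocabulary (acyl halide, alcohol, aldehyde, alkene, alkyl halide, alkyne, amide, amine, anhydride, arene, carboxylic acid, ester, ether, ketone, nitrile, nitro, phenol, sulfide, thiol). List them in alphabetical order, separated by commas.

acyl halide, alcohol, alkene, amine, carboxylic acid, ketone, nitro, thiol

Reading the structure from left to right:
  H2NCH2: –NH2 on an sp³ carbon with no adjacent C=O → amine.
  CH(COBr): pendant –C(=O)X: carbonyl C bonded to C and halogen → acyl halide.
  CO: –C(=O)– with carbon on both sides → ketone.
  CH(CH2NH2): pendant –CH2NH2: N on sp³ C, no adjacent C=O → amine.
  CH(COOH): pendant –COOH: carbonyl C bonded to C and –OH → carboxylic acid.
  CH2NHCH2: C–N–C with sp³ carbons and no adjacent C=O → amine (secondary).
  CH(CH2OH): pendant –CH2OH on an sp³ backbone C → alcohol.
  CH(NO2): –NO2 on an sp³ carbon → nitro (the N=O is not a carbonyl).
  CH=CH: C=C double bond → alkene.
  CH2SH: –SH on an sp³ carbon → thiol.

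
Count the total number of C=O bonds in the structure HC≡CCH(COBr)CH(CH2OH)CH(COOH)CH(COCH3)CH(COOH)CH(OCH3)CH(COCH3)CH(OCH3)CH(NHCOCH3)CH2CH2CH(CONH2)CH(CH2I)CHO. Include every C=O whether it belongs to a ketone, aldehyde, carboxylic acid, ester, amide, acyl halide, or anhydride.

CH(COBr): acyl halide, 1 C=O (running total 1).
CH(COOH): carboxylic acid, 1 C=O (running total 2).
CH(COCH3): ketone, 1 C=O (running total 3).
CH(COOH): carboxylic acid, 1 C=O (running total 4).
CH(COCH3): ketone, 1 C=O (running total 5).
CH(NHCOCH3): amide, 1 C=O (running total 6).
CH(CONH2): amide, 1 C=O (running total 7).
CHO: aldehyde, 1 C=O (running total 8).

8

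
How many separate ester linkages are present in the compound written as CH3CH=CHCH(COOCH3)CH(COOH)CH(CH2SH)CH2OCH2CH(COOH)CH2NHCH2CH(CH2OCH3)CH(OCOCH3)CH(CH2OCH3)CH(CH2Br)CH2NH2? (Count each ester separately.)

Reading the structure from left to right:
  CH=CH: C=C double bond → alkene.
  CH(COOCH3): pendant –COOCH3: carbonyl C bonded to C and –OCH3 → ester.
  CH(COOH): pendant –COOH: carbonyl C bonded to C and –OH → carboxylic acid.
  CH(CH2SH): pendant –CH2SH → thiol.
  CH2OCH2: C–O–C with sp³ carbons on both sides and no adjacent C=O → ether.
  CH(COOH): pendant –COOH: carbonyl C bonded to C and –OH → carboxylic acid.
  CH2NHCH2: C–N–C with sp³ carbons and no adjacent C=O → amine (secondary).
  CH(CH2OCH3): pendant –CH2OCH3: C–O–C linkage → ether.
  CH(OCOCH3): pendant –OC(=O)CH3: an acyloxy group → ester.
  CH(CH2OCH3): pendant –CH2OCH3: C–O–C linkage → ether.
  CH(CH2Br): pendant –CH2X: halogen on sp³ carbon → alkyl halide.
  CH2NH2: –NH2 on an sp³ carbon with no adjacent C=O → amine.
Ester appears at: CH(COOCH3), CH(OCOCH3) → 2.

2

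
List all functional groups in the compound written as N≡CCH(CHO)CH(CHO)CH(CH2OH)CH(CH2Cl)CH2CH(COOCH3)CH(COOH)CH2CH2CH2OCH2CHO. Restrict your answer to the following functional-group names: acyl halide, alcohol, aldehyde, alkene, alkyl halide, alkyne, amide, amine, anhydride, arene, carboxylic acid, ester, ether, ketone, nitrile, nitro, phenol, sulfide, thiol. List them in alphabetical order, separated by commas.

N≡C–: carbon triple-bonded to nitrogen → nitrile.
pendant –CHO: carbonyl C bonded to C and H → aldehyde.
pendant –CHO: carbonyl C bonded to C and H → aldehyde.
pendant –CH2OH on an sp³ backbone C → alcohol.
pendant –CH2X: halogen on sp³ carbon → alkyl halide.
pendant –COOCH3: carbonyl C bonded to C and –OCH3 → ester.
pendant –COOH: carbonyl C bonded to C and –OH → carboxylic acid.
C–O–C with sp³ carbons on both sides and no adjacent C=O → ether.
terminal –CHO: carbonyl C bonded to H and C → aldehyde.

alcohol, aldehyde, alkyl halide, carboxylic acid, ester, ether, nitrile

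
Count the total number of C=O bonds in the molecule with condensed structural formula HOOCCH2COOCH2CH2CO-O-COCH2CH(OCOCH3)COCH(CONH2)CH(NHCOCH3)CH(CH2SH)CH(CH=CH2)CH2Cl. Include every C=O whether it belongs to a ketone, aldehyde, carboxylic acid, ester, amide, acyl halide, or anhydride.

8

HOOC: carboxylic acid, 1 C=O (running total 1).
CH2COOCH2: ester, 1 C=O (running total 2).
CH2CO-O-COCH2: anhydride, 2 C=O (running total 4).
CH(OCOCH3): ester, 1 C=O (running total 5).
CO: ketone, 1 C=O (running total 6).
CH(CONH2): amide, 1 C=O (running total 7).
CH(NHCOCH3): amide, 1 C=O (running total 8).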